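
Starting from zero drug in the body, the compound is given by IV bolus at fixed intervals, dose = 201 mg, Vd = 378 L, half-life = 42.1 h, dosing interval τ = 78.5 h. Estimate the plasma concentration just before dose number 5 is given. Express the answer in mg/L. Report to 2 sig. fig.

0.20 mg/L

C₀ per dose = Dose / Vd = 201 / 378 = 0.5317 mg/L
k = ln2 / t½ = 0.693147 / 42.1 = 0.01646 h⁻¹
Fraction remaining after one interval: r = e^(−kτ) = e^(−0.01646 × 78.5) = 0.2747
Before dose 5, 4 doses have been given (aged 1τ, 2τ, 3τ, 4τ).
C_trough = C₀ × (r + r² + … + r^4) = C₀ × r(1−r^4)/(1−r)
        = 0.5317 × 0.2747 × (1 − 0.005694) / (1 − 0.2747) = 0.2002 mg/L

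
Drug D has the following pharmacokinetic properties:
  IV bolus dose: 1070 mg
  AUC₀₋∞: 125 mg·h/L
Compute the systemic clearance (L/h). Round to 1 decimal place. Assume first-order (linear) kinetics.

8.6 L/h

CL = Dose / AUC = 1070 / 125 = 8.560 L/h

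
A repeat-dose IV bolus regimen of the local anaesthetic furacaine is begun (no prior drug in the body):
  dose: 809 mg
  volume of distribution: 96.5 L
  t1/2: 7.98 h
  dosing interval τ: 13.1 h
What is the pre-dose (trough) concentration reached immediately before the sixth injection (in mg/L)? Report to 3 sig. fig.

C₀ per dose = Dose / Vd = 809 / 96.5 = 8.383 mg/L
k = ln2 / t½ = 0.693147 / 7.98 = 0.08686 h⁻¹
Fraction remaining after one interval: r = e^(−kτ) = e^(−0.08686 × 13.1) = 0.3205
Before dose 6, 5 doses have been given (aged 1τ, 2τ, 3τ, 4τ, 5τ).
C_trough = C₀ × (r + r² + … + r^5) = C₀ × r(1−r^5)/(1−r)
        = 8.383 × 0.3205 × (1 − 0.003382) / (1 − 0.3205) = 3.941 mg/L

3.94 mg/L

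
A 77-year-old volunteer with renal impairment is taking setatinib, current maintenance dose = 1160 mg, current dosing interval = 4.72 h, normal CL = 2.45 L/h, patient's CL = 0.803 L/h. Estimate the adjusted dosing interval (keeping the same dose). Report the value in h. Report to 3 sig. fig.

To keep the same average steady-state level, dosing rate must scale with clearance.
CL ratio = 0.803 / 2.45 = 0.3278
New interval (same dose) = 4.72 / 0.3278 = 14.40 h

14.4 h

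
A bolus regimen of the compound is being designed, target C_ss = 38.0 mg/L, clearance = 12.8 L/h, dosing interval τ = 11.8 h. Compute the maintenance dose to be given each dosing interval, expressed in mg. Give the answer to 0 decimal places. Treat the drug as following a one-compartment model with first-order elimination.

At steady state, Dose/τ = Css × CL.
Dose = Css × CL × τ = 38.0 × 12.80 × 11.8 = 5740 mg

5740 mg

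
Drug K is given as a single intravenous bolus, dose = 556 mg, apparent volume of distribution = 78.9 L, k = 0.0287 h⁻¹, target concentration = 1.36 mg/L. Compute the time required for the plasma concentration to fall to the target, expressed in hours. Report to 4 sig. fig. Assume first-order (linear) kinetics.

C₀ = Dose / Vd = 556.0 / 78.9 = 7.047 mg/L
t = ln(C₀ / C) / k = ln(7.047 / 1.36) / 0.02870
  = ln(5.182) / 0.02870 = 1.645 / 0.02870 = 57.32 h

57.32 h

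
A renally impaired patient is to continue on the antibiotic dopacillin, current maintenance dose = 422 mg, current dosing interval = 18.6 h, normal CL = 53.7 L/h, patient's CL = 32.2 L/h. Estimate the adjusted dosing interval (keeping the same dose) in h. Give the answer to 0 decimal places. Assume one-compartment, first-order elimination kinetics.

To keep the same average steady-state level, dosing rate must scale with clearance.
CL ratio = 32.2 / 53.7 = 0.5996
New interval (same dose) = 18.6 / 0.5996 = 31.02 h

31 h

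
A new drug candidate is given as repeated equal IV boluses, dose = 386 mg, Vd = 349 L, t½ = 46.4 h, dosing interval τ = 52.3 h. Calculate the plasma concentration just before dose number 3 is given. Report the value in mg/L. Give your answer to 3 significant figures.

0.738 mg/L

C₀ per dose = Dose / Vd = 386 / 349 = 1.106 mg/L
k = ln2 / t½ = 0.693147 / 46.4 = 0.01494 h⁻¹
Fraction remaining after one interval: r = e^(−kτ) = e^(−0.01494 × 52.3) = 0.4578
Before dose 3, 2 doses have been given (aged 1τ, 2τ).
C_trough = C₀ × (r + r²) = 1.106 × (0.4578 + 0.2096) = 0.7381 mg/L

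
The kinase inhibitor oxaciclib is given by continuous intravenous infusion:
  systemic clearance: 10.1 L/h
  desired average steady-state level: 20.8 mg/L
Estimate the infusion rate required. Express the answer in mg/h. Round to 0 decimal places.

At steady state, infusion rate R₀ = Css × CL = 20.8 × 10.10 = 210.1 mg/h

210 mg/h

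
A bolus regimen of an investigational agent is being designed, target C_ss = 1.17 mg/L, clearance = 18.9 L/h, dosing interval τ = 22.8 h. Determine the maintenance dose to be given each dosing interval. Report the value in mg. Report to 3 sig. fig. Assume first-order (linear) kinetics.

At steady state, Dose/τ = Css × CL.
Dose = Css × CL × τ = 1.17 × 18.90 × 22.8 = 504.2 mg

504 mg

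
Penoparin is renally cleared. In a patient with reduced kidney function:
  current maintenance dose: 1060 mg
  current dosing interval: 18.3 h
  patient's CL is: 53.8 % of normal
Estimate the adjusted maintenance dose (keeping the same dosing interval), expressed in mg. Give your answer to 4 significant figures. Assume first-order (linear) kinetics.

To keep the same average steady-state level, dosing rate must scale with clearance.
CL ratio = 53.8 / 100 = 0.5380
New dose (same interval) = 1060 × 0.5380 = 570.3 mg

570.3 mg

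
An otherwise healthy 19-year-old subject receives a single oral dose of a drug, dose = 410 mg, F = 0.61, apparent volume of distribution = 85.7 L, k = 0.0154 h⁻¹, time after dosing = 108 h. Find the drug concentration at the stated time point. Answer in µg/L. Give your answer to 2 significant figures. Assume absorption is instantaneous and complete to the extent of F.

550 µg/L

Amount reaching circulation = F × Dose = 0.61 × 410.0 = 250.1 mg
C₀ = F·Dose / Vd = 250.1 / 85.7 = 2.918 mg/L
C = C₀ · e^(−k·t) = 2.918 × e^(−0.01540 × 108)
  = 2.918 × 0.1895 = 0.5530 mg/L
Convert: 0.5530 mg/L × 1000 = 553.0 µg/L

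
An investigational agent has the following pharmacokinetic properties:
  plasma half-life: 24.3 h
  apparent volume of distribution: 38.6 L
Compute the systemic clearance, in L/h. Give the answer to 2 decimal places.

1.10 L/h

k = ln2 / t½ = 0.693147 / 24.3 = 0.02852 h⁻¹
CL = k × Vd = 0.02852 × 38.6 = 1.101 L/h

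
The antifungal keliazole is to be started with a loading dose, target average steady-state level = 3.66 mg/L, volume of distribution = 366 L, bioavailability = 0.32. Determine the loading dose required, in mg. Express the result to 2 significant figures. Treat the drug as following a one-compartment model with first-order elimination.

4200 mg

LD = Css × Vd / F = 3.66 × 366 / 0.32 = 4186 mg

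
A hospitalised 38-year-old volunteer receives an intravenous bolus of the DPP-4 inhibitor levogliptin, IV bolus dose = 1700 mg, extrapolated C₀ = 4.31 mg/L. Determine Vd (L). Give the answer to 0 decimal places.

394 L

Vd = Dose / C₀ = 1700 / 4.31 = 394.4 L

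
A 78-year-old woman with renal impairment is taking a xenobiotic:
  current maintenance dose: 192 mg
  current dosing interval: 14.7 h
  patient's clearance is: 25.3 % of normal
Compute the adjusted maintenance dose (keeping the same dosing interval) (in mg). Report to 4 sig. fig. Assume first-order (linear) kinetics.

48.58 mg

To keep the same average steady-state level, dosing rate must scale with clearance.
CL ratio = 25.3 / 100 = 0.2530
New dose (same interval) = 192 × 0.2530 = 48.58 mg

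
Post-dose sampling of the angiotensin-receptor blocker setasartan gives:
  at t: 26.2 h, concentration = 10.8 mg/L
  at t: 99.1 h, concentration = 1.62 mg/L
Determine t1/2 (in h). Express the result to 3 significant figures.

26.6 h

k = ln(C₁/C₂) / (t₂ − t₁) = ln(10.8/1.62) / (99.1 − 26.2)
  = 1.897 / 72.90 = 0.02602 h⁻¹
t½ = ln2 / k = 0.693147 / 0.02602 = 26.64 h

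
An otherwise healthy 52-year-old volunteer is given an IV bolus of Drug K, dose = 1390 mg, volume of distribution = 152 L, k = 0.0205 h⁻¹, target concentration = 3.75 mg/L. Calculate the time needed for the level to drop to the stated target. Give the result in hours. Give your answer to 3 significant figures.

43.5 h

C₀ = Dose / Vd = 1390 / 152 = 9.145 mg/L
t = ln(C₀ / C) / k = ln(9.145 / 3.75) / 0.02050
  = ln(2.439) / 0.02050 = 0.8916 / 0.02050 = 43.49 h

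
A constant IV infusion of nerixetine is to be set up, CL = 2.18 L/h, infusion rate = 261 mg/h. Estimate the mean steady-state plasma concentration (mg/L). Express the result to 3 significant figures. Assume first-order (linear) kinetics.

At steady state Css = R₀ / CL = 261 / 2.180 = 119.7 mg/L

120 mg/L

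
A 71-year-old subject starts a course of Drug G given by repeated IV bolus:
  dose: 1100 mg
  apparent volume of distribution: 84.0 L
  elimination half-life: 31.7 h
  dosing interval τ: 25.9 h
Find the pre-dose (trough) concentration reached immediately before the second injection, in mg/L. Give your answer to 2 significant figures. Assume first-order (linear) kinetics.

7.4 mg/L

C₀ per dose = Dose / Vd = 1100 / 84.0 = 13.10 mg/L
k = ln2 / t½ = 0.693147 / 31.7 = 0.02187 h⁻¹
Fraction remaining after one interval: r = e^(−kτ) = e^(−0.02187 × 25.9) = 0.5675
Before dose 2, 1 dose has been given (aged 1τ).
C_trough = C₀ × r = 13.10 × 0.5675 = 7.434 mg/L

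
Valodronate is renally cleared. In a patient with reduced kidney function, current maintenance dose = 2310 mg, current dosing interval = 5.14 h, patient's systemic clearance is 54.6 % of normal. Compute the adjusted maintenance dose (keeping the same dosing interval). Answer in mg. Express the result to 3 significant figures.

To keep the same average steady-state level, dosing rate must scale with clearance.
CL ratio = 54.6 / 100 = 0.5460
New dose (same interval) = 2310 × 0.5460 = 1261 mg

1260 mg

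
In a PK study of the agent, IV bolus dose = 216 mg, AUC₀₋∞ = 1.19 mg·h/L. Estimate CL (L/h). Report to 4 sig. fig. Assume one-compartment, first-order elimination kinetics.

181.5 L/h

CL = Dose / AUC = 216 / 1.19 = 181.5 L/h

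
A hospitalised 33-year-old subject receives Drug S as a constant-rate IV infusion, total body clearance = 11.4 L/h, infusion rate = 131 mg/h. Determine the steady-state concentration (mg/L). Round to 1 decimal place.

11.5 mg/L

At steady state Css = R₀ / CL = 131 / 11.40 = 11.49 mg/L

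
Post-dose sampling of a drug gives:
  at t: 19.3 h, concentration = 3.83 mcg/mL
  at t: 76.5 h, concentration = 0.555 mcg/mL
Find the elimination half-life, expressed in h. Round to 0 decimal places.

k = ln(C₁/C₂) / (t₂ − t₁) = ln(3.83/0.555) / (76.5 − 19.3)
  = 1.932 / 57.20 = 0.03378 h⁻¹
t½ = ln2 / k = 0.693147 / 0.03378 = 20.52 h

21 h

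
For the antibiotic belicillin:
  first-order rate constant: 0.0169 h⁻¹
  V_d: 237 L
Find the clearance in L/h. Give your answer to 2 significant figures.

4.0 L/h

CL = k × Vd = 0.0169 × 237 = 4.005 L/h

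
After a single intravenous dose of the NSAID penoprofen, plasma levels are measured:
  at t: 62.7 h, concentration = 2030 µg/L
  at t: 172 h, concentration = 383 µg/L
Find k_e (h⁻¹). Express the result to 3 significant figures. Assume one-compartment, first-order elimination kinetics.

0.0153 h⁻¹

k = ln(C₁/C₂) / (t₂ − t₁) = ln(2030/383) / (172 − 62.7)
  = 1.668 / 109.3 = 0.01526 h⁻¹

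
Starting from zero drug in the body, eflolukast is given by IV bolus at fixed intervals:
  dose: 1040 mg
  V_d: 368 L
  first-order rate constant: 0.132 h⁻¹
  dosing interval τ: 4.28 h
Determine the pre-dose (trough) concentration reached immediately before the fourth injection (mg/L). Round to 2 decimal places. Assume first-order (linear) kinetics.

3.04 mg/L

C₀ per dose = Dose / Vd = 1040 / 368 = 2.826 mg/L
Fraction remaining after one interval: r = e^(−kτ) = e^(−0.1320 × 4.28) = 0.5684
Before dose 4, 3 doses have been given (aged 1τ, 2τ, 3τ).
C_trough = C₀ × (r + r² + … + r^3) = C₀ × r(1−r^3)/(1−r)
        = 2.826 × 0.5684 × (1 − 0.1836) / (1 − 0.5684) = 3.038 mg/L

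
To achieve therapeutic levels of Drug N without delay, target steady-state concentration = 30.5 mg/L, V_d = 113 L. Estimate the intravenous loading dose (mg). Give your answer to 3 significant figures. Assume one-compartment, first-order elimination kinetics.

3450 mg

LD = Css × Vd = 30.5 × 113 = 3447 mg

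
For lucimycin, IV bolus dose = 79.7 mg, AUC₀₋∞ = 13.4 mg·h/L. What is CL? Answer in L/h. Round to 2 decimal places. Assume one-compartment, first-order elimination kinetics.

CL = Dose / AUC = 79.7 / 13.4 = 5.948 L/h

5.95 L/h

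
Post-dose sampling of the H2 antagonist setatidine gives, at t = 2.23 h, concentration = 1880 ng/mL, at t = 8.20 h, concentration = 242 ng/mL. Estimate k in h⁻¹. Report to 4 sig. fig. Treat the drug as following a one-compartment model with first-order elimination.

k = ln(C₁/C₂) / (t₂ − t₁) = ln(1880/242) / (8.20 − 2.23)
  = 2.050 / 5.970 = 0.3434 h⁻¹

0.3434 h⁻¹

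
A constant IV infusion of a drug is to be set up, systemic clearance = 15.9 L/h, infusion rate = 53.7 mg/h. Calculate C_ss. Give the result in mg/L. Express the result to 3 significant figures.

At steady state Css = R₀ / CL = 53.7 / 15.90 = 3.377 mg/L

3.38 mg/L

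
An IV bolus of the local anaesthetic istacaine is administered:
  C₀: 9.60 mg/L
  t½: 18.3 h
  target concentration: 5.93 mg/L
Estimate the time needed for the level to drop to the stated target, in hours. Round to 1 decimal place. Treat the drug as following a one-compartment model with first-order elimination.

12.7 h

k = ln2 / t½ = 0.693147 / 18.3 = 0.03788 h⁻¹
t = ln(C₀ / C) / k = ln(9.600 / 5.93) / 0.03788
  = ln(1.619) / 0.03788 = 0.4818 / 0.03788 = 12.72 h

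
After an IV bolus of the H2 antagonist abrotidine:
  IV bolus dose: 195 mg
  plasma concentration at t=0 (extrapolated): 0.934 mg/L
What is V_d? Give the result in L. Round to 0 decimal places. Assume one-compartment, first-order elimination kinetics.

Vd = Dose / C₀ = 195.0 / 0.934 = 208.8 L

209 L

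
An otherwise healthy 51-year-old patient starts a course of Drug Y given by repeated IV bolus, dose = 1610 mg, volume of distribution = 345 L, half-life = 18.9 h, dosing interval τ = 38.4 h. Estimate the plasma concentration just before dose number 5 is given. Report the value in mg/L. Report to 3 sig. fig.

C₀ per dose = Dose / Vd = 1610 / 345 = 4.667 mg/L
k = ln2 / t½ = 0.693147 / 18.9 = 0.03667 h⁻¹
Fraction remaining after one interval: r = e^(−kτ) = e^(−0.03667 × 38.4) = 0.2446
Before dose 5, 4 doses have been given (aged 1τ, 2τ, 3τ, 4τ).
C_trough = C₀ × (r + r² + … + r^4) = C₀ × r(1−r^4)/(1−r)
        = 4.667 × 0.2446 × (1 − 0.003580) / (1 − 0.2446) = 1.506 mg/L

1.51 mg/L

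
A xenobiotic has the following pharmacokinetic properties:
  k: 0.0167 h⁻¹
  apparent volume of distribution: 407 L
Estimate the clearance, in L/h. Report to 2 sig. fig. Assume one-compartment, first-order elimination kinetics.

6.8 L/h

CL = k × Vd = 0.0167 × 407 = 6.797 L/h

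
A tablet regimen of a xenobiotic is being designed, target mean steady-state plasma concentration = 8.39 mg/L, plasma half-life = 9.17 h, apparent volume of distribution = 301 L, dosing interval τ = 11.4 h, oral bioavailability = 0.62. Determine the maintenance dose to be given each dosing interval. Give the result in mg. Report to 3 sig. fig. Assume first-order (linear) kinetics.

3510 mg

k = ln2 / t½ = 0.693147 / 9.17 = 0.07559 h⁻¹
CL = k × Vd = 0.07559 × 301 = 22.75 L/h
At steady state, F × (Dose/τ) = Css × CL.
Dose = Css × CL × τ / F = 8.39 × 22.75 × 11.4 / 0.62 = 3510 mg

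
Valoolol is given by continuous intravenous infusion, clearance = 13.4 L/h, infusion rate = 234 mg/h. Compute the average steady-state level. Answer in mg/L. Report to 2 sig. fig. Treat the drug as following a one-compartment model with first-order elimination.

At steady state Css = R₀ / CL = 234 / 13.40 = 17.46 mg/L

17 mg/L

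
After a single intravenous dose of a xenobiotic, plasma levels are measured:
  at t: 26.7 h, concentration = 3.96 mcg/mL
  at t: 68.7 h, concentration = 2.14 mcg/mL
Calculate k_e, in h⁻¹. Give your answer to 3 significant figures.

k = ln(C₁/C₂) / (t₂ − t₁) = ln(3.96/2.14) / (68.7 − 26.7)
  = 0.6154 / 42.00 = 0.01465 h⁻¹

0.0147 h⁻¹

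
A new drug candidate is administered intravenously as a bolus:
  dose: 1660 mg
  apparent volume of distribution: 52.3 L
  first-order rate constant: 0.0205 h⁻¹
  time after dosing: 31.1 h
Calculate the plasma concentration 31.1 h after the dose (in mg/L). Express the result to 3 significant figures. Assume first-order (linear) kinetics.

16.8 mg/L

C₀ = Dose / Vd = 1660 / 52.3 = 31.74 mg/L
C = C₀ · e^(−k·t) = 31.74 × e^(−0.02050 × 31.1)
  = 31.74 × 0.5286 = 16.78 mg/L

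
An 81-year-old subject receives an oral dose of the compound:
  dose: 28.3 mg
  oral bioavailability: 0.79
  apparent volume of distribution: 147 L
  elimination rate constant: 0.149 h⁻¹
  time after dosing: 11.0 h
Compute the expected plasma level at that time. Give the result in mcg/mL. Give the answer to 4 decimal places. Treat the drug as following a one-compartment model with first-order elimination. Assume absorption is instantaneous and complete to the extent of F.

0.0295 mcg/mL

Amount reaching circulation = F × Dose = 0.79 × 28.30 = 22.36 mg
C₀ = F·Dose / Vd = 22.36 / 147 = 0.1521 mg/L
C = C₀ · e^(−k·t) = 0.1521 × e^(−0.1490 × 11.0)
  = 0.1521 × 0.1942 = 0.02954 mg/L
(0.02954 mg/L = 0.02954 mcg/mL)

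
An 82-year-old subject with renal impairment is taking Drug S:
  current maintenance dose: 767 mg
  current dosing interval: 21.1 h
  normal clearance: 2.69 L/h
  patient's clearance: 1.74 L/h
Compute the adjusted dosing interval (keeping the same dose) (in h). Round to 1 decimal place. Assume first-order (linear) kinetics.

32.6 h

To keep the same average steady-state level, dosing rate must scale with clearance.
CL ratio = 1.74 / 2.69 = 0.6468
New interval (same dose) = 21.1 / 0.6468 = 32.62 h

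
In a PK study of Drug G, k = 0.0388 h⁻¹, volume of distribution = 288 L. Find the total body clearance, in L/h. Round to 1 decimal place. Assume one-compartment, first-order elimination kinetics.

CL = k × Vd = 0.0388 × 288 = 11.17 L/h

11.2 L/h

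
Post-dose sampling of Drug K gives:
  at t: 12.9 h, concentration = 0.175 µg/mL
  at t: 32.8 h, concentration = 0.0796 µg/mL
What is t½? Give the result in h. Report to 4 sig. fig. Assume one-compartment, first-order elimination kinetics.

17.51 h

k = ln(C₁/C₂) / (t₂ − t₁) = ln(0.175/0.0796) / (32.8 − 12.9)
  = 0.7878 / 19.90 = 0.03959 h⁻¹
t½ = ln2 / k = 0.693147 / 0.03959 = 17.51 h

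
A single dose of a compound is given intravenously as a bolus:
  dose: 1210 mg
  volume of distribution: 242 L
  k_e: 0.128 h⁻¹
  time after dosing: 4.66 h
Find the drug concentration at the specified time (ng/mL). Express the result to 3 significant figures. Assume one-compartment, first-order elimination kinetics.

C₀ = Dose / Vd = 1210 / 242 = 5.000 mg/L
C = C₀ · e^(−k·t) = 5.000 × e^(−0.1280 × 4.66)
  = 5.000 × 0.5507 = 2.754 mg/L
Convert: 2.754 mg/L × 1000 = 2754 ng/mL

2750 ng/mL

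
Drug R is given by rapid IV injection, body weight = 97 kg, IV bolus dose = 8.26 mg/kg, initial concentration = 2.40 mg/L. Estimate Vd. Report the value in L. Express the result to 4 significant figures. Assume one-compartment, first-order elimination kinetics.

333.8 L

Dose = 8.26 × 97 = 801.2 mg
Vd = Dose / C₀ = 801.2 / 2.40 = 333.8 L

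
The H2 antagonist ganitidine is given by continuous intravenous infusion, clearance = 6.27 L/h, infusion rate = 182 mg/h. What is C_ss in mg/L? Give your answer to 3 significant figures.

At steady state Css = R₀ / CL = 182 / 6.270 = 29.03 mg/L

29.0 mg/L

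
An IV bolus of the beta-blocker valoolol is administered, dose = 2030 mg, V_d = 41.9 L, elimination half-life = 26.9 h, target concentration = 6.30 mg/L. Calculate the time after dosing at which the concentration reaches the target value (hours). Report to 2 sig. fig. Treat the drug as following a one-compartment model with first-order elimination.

C₀ = Dose / Vd = 2030 / 41.9 = 48.45 mg/L
k = ln2 / t½ = 0.693147 / 26.9 = 0.02577 h⁻¹
t = ln(C₀ / C) / k = ln(48.45 / 6.30) / 0.02577
  = ln(7.690) / 0.02577 = 2.040 / 0.02577 = 79.16 h

79 h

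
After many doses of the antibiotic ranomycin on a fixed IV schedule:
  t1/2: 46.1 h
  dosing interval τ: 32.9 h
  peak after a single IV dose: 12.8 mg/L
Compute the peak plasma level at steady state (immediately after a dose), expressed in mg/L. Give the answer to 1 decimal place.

32.8 mg/L

k = ln2 / t½ = 0.693147 / 46.1 = 0.01504 h⁻¹
e^(−kτ) = e^(−0.01504 × 32.9) = 0.6097
Accumulation ratio R = 1 / (1 − e^(−kτ)) = 1 / (1 − 0.6097) = 2.562
Steady-state peak = C₀ × R = 12.8 × 2.562 = 32.79 mg/L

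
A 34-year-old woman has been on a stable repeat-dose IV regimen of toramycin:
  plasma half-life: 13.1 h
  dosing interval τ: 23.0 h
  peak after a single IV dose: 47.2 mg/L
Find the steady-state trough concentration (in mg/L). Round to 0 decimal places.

20 mg/L

k = ln2 / t½ = 0.693147 / 13.1 = 0.05291 h⁻¹
e^(−kτ) = e^(−0.05291 × 23.0) = 0.2961
Accumulation ratio R = 1 / (1 − e^(−kτ)) = 1 / (1 − 0.2961) = 1.421
Steady-state trough = C₀ × R × e^(−kτ) = 47.2 × 1.421 × 0.2961 = 19.86 mg/L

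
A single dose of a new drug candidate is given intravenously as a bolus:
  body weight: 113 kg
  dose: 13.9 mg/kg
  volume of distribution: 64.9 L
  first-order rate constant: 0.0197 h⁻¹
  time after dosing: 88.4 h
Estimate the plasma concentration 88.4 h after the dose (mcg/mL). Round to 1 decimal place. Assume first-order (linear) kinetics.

4.2 mcg/mL

Total dose = 13.9 × 113 = 1571 mg
C₀ = Dose / Vd = 1571 / 64.9 = 24.21 mg/L
C = C₀ · e^(−k·t) = 24.21 × e^(−0.01970 × 88.4)
  = 24.21 × 0.1753 = 4.244 mg/L
(4.244 mg/L = 4.244 mcg/mL)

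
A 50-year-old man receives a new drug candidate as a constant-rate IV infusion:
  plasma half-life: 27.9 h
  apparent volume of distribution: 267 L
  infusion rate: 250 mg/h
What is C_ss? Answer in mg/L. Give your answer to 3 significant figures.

37.7 mg/L

k = ln2 / t½ = 0.693147 / 27.9 = 0.02484 h⁻¹
CL = k × Vd = 0.02484 × 267 = 6.632 L/h
At steady state Css = R₀ / CL = 250 / 6.632 = 37.70 mg/L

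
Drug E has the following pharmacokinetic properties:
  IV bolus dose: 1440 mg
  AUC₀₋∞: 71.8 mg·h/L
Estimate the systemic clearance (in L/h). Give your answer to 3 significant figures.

CL = Dose / AUC = 1440 / 71.8 = 20.06 L/h

20.1 L/h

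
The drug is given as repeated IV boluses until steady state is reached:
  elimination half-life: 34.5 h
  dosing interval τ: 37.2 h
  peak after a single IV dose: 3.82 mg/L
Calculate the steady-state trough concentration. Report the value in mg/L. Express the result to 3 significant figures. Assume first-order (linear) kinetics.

3.44 mg/L

k = ln2 / t½ = 0.693147 / 34.5 = 0.02009 h⁻¹
e^(−kτ) = e^(−0.02009 × 37.2) = 0.4736
Accumulation ratio R = 1 / (1 − e^(−kτ)) = 1 / (1 − 0.4736) = 1.900
Steady-state trough = C₀ × R × e^(−kτ) = 3.82 × 1.900 × 0.4736 = 3.437 mg/L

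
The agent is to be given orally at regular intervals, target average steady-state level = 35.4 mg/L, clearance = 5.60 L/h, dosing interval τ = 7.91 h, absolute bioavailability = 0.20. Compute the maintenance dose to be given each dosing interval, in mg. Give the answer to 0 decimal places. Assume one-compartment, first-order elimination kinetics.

7840 mg

At steady state, F × (Dose/τ) = Css × CL.
Dose = Css × CL × τ / F = 35.4 × 5.600 × 7.91 / 0.20 = 7840 mg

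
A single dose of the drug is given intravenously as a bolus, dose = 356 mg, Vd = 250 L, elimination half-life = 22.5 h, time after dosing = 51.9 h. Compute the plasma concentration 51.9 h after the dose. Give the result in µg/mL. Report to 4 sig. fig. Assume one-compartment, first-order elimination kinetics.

C₀ = Dose / Vd = 356.0 / 250 = 1.424 mg/L
k = ln2 / t½ = 0.693147 / 22.5 = 0.03081 h⁻¹
C = C₀ · e^(−k·t) = 1.424 × e^(−0.03081 × 51.9)
  = 1.424 × 0.2021 = 0.2878 mg/L
(0.2878 mg/L = 0.2878 µg/mL)

0.2878 µg/mL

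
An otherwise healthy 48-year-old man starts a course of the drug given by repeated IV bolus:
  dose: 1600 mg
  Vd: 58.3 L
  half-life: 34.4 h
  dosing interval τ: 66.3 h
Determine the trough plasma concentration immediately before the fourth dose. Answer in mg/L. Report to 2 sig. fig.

C₀ per dose = Dose / Vd = 1600 / 58.3 = 27.44 mg/L
k = ln2 / t½ = 0.693147 / 34.4 = 0.02015 h⁻¹
Fraction remaining after one interval: r = e^(−kτ) = e^(−0.02015 × 66.3) = 0.2629
Before dose 4, 3 doses have been given (aged 1τ, 2τ, 3τ).
C_trough = C₀ × (r + r² + … + r^3) = C₀ × r(1−r^3)/(1−r)
        = 27.44 × 0.2629 × (1 − 0.01817) / (1 − 0.2629) = 9.609 mg/L

9.6 mg/L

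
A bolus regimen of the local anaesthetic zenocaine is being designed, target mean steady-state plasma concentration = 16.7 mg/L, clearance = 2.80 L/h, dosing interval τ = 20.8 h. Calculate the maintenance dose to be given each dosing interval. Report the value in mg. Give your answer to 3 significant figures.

At steady state, Dose/τ = Css × CL.
Dose = Css × CL × τ = 16.7 × 2.800 × 20.8 = 972.6 mg

973 mg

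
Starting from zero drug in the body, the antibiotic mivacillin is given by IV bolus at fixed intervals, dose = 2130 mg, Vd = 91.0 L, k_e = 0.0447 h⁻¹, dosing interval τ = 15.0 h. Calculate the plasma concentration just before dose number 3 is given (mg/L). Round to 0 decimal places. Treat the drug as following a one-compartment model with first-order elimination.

18 mg/L

C₀ per dose = Dose / Vd = 2130 / 91.0 = 23.41 mg/L
Fraction remaining after one interval: r = e^(−kτ) = e^(−0.04470 × 15.0) = 0.5115
Before dose 3, 2 doses have been given (aged 1τ, 2τ).
C_trough = C₀ × (r + r²) = 23.41 × (0.5115 + 0.2616) = 18.10 mg/L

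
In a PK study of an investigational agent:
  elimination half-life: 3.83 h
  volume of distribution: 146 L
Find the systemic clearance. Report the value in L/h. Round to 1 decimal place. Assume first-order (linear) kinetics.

26.4 L/h

k = ln2 / t½ = 0.693147 / 3.83 = 0.1810 h⁻¹
CL = k × Vd = 0.1810 × 146 = 26.43 L/h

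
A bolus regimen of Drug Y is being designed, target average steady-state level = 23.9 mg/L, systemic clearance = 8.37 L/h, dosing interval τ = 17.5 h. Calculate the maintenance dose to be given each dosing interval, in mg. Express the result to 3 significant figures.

At steady state, Dose/τ = Css × CL.
Dose = Css × CL × τ = 23.9 × 8.370 × 17.5 = 3501 mg

3500 mg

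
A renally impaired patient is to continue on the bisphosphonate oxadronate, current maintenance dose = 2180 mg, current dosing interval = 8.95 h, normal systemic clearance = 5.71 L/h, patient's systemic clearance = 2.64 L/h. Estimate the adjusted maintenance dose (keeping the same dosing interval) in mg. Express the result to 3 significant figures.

1010 mg

To keep the same average steady-state level, dosing rate must scale with clearance.
CL ratio = 2.64 / 5.71 = 0.4623
New dose (same interval) = 2180 × 0.4623 = 1008 mg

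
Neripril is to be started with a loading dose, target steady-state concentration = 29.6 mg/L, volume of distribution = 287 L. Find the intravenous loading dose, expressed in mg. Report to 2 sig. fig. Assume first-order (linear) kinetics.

LD = Css × Vd = 29.6 × 287 = 8495 mg

8500 mg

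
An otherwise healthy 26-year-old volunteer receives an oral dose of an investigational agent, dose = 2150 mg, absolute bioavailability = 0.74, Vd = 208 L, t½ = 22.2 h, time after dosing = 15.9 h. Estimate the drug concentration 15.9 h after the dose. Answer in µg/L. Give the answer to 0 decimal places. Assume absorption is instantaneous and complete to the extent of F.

4656 µg/L

Amount reaching circulation = F × Dose = 0.74 × 2150 = 1591 mg
C₀ = F·Dose / Vd = 1591 / 208 = 7.649 mg/L
k = ln2 / t½ = 0.693147 / 22.2 = 0.03122 h⁻¹
C = C₀ · e^(−k·t) = 7.649 × e^(−0.03122 × 15.9)
  = 7.649 × 0.6087 = 4.656 mg/L
Convert: 4.656 mg/L × 1000 = 4656 µg/L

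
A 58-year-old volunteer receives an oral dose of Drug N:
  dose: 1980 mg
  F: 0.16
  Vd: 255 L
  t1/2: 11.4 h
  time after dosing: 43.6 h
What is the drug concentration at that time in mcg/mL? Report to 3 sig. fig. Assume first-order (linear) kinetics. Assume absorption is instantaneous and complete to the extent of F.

Amount reaching circulation = F × Dose = 0.16 × 1980 = 316.8 mg
C₀ = F·Dose / Vd = 316.8 / 255 = 1.242 mg/L
k = ln2 / t½ = 0.693147 / 11.4 = 0.06080 h⁻¹
C = C₀ · e^(−k·t) = 1.242 × e^(−0.06080 × 43.6)
  = 1.242 × 0.07059 = 0.08767 mg/L
(0.08767 mg/L = 0.08767 mcg/mL)

0.0877 mcg/mL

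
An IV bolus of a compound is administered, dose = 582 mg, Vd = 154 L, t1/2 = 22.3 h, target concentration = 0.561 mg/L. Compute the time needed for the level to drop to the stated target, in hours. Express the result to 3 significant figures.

61.4 h

C₀ = Dose / Vd = 582.0 / 154 = 3.779 mg/L
k = ln2 / t½ = 0.693147 / 22.3 = 0.03108 h⁻¹
t = ln(C₀ / C) / k = ln(3.779 / 0.561) / 0.03108
  = ln(6.736) / 0.03108 = 1.907 / 0.03108 = 61.36 h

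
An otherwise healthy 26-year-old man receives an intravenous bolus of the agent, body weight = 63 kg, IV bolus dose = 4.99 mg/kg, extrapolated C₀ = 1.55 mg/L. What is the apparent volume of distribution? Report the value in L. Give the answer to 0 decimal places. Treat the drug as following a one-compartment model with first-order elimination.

203 L

Dose = 4.99 × 63 = 314.4 mg
Vd = Dose / C₀ = 314.4 / 1.55 = 202.8 L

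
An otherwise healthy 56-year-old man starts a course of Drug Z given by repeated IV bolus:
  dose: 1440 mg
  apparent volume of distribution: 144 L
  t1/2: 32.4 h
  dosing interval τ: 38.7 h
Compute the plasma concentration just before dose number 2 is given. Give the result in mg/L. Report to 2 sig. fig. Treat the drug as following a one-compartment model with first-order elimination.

C₀ per dose = Dose / Vd = 1440 / 144 = 10.00 mg/L
k = ln2 / t½ = 0.693147 / 32.4 = 0.02139 h⁻¹
Fraction remaining after one interval: r = e^(−kτ) = e^(−0.02139 × 38.7) = 0.4370
Before dose 2, 1 dose has been given (aged 1τ).
C_trough = C₀ × r = 10.00 × 0.4370 = 4.370 mg/L

4.4 mg/L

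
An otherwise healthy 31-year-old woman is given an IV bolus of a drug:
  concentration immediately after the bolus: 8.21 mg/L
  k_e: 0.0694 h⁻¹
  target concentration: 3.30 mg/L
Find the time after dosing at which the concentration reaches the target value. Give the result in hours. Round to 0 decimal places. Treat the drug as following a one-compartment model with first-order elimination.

13 h

t = ln(C₀ / C) / k = ln(8.210 / 3.30) / 0.06940
  = ln(2.488) / 0.06940 = 0.9115 / 0.06940 = 13.13 h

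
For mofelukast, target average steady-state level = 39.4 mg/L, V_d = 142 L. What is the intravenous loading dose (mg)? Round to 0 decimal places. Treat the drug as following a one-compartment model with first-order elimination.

LD = Css × Vd = 39.4 × 142 = 5595 mg

5595 mg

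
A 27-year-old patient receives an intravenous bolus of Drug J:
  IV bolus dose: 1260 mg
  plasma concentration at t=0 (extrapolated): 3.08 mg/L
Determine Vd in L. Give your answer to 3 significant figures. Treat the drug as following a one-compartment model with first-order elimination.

409 L

Vd = Dose / C₀ = 1260 / 3.08 = 409.1 L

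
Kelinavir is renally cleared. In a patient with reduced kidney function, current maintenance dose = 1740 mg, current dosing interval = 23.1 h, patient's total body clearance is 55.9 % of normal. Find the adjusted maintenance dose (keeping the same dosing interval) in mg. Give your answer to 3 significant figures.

To keep the same average steady-state level, dosing rate must scale with clearance.
CL ratio = 55.9 / 100 = 0.5590
New dose (same interval) = 1740 × 0.5590 = 972.7 mg

973 mg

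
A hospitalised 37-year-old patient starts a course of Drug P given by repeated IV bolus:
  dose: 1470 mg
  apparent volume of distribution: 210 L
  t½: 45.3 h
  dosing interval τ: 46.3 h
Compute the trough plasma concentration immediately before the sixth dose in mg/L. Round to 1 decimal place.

6.6 mg/L

C₀ per dose = Dose / Vd = 1470 / 210 = 7.000 mg/L
k = ln2 / t½ = 0.693147 / 45.3 = 0.01530 h⁻¹
Fraction remaining after one interval: r = e^(−kτ) = e^(−0.01530 × 46.3) = 0.4924
Before dose 6, 5 doses have been given (aged 1τ, 2τ, 3τ, 4τ, 5τ).
C_trough = C₀ × (r + r² + … + r^5) = C₀ × r(1−r^5)/(1−r)
        = 7.000 × 0.4924 × (1 − 0.02895) / (1 − 0.4924) = 6.594 mg/L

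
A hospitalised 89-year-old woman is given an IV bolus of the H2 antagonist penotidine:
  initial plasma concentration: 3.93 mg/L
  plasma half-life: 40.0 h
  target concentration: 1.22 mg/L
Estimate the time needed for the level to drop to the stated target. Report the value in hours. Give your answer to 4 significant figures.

k = ln2 / t½ = 0.693147 / 40.0 = 0.01733 h⁻¹
t = ln(C₀ / C) / k = ln(3.930 / 1.22) / 0.01733
  = ln(3.221) / 0.01733 = 1.170 / 0.01733 = 67.51 h

67.51 h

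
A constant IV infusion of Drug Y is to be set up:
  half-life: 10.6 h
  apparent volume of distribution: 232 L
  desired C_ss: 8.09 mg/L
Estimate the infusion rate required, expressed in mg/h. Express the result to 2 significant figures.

k = ln2 / t½ = 0.693147 / 10.6 = 0.06539 h⁻¹
CL = k × Vd = 0.06539 × 232 = 15.17 L/h
At steady state, infusion rate R₀ = Css × CL = 8.09 × 15.17 = 122.7 mg/h

120 mg/h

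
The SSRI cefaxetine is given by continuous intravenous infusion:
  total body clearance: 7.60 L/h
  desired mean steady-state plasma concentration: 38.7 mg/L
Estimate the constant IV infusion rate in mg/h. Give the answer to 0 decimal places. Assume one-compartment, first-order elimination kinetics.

294 mg/h

At steady state, infusion rate R₀ = Css × CL = 38.7 × 7.600 = 294.1 mg/h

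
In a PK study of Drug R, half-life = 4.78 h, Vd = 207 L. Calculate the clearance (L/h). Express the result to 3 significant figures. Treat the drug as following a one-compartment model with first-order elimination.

k = ln2 / t½ = 0.693147 / 4.78 = 0.1450 h⁻¹
CL = k × Vd = 0.1450 × 207 = 30.02 L/h

30.0 L/h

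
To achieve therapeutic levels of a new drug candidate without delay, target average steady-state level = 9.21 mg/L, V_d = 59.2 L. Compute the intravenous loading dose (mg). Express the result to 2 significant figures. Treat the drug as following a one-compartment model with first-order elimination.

LD = Css × Vd = 9.21 × 59.2 = 545.2 mg

550 mg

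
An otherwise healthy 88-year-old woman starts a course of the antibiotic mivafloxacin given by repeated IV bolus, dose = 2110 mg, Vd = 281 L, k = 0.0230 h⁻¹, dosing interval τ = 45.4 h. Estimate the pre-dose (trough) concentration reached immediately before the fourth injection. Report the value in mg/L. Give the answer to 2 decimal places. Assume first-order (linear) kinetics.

C₀ per dose = Dose / Vd = 2110 / 281 = 7.509 mg/L
Fraction remaining after one interval: r = e^(−kτ) = e^(−0.02300 × 45.4) = 0.3520
Before dose 4, 3 doses have been given (aged 1τ, 2τ, 3τ).
C_trough = C₀ × (r + r² + … + r^3) = C₀ × r(1−r^3)/(1−r)
        = 7.509 × 0.3520 × (1 − 0.04361) / (1 − 0.3520) = 3.901 mg/L

3.90 mg/L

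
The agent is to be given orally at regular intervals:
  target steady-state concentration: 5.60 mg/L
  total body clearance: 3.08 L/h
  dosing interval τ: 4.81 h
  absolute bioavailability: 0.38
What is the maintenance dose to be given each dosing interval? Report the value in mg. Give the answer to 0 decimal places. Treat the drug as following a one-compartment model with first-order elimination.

218 mg

At steady state, F × (Dose/τ) = Css × CL.
Dose = Css × CL × τ / F = 5.60 × 3.080 × 4.81 / 0.38 = 218.3 mg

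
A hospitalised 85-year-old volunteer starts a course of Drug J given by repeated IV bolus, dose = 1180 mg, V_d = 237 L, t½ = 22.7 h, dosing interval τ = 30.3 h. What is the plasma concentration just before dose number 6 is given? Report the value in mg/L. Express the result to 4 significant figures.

C₀ per dose = Dose / Vd = 1180 / 237 = 4.979 mg/L
k = ln2 / t½ = 0.693147 / 22.7 = 0.03054 h⁻¹
Fraction remaining after one interval: r = e^(−kτ) = e^(−0.03054 × 30.3) = 0.3964
Before dose 6, 5 doses have been given (aged 1τ, 2τ, 3τ, 4τ, 5τ).
C_trough = C₀ × (r + r² + … + r^5) = C₀ × r(1−r^5)/(1−r)
        = 4.979 × 0.3964 × (1 − 0.009787) / (1 − 0.3964) = 3.238 mg/L

3.238 mg/L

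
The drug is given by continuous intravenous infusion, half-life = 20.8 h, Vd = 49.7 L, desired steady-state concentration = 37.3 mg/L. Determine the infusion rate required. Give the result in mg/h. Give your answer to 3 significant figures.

k = ln2 / t½ = 0.693147 / 20.8 = 0.03332 h⁻¹
CL = k × Vd = 0.03332 × 49.7 = 1.656 L/h
At steady state, infusion rate R₀ = Css × CL = 37.3 × 1.656 = 61.77 mg/h

61.8 mg/h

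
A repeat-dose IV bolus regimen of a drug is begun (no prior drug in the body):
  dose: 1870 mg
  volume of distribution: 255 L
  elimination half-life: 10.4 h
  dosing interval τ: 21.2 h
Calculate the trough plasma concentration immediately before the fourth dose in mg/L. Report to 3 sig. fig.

C₀ per dose = Dose / Vd = 1870 / 255 = 7.333 mg/L
k = ln2 / t½ = 0.693147 / 10.4 = 0.06665 h⁻¹
Fraction remaining after one interval: r = e^(−kτ) = e^(−0.06665 × 21.2) = 0.2434
Before dose 4, 3 doses have been given (aged 1τ, 2τ, 3τ).
C_trough = C₀ × (r + r² + … + r^3) = C₀ × r(1−r^3)/(1−r)
        = 7.333 × 0.2434 × (1 − 0.01442) / (1 − 0.2434) = 2.325 mg/L

2.33 mg/L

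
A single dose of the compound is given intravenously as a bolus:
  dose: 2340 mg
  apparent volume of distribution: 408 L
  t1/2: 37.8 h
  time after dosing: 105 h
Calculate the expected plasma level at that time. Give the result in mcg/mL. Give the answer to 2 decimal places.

0.84 mcg/mL

C₀ = Dose / Vd = 2340 / 408 = 5.735 mg/L
k = ln2 / t½ = 0.693147 / 37.8 = 0.01834 h⁻¹
C = C₀ · e^(−k·t) = 5.735 × e^(−0.01834 × 105)
  = 5.735 × 0.1458 = 0.8362 mg/L
(0.8362 mg/L = 0.8362 mcg/mL)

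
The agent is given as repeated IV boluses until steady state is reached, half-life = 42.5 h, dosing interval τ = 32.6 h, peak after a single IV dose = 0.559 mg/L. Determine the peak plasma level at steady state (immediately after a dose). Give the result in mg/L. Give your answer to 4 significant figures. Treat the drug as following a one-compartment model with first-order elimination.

k = ln2 / t½ = 0.693147 / 42.5 = 0.01631 h⁻¹
e^(−kτ) = e^(−0.01631 × 32.6) = 0.5876
Accumulation ratio R = 1 / (1 − e^(−kτ)) = 1 / (1 − 0.5876) = 2.425
Steady-state peak = C₀ × R = 0.559 × 2.425 = 1.356 mg/L

1.356 mg/L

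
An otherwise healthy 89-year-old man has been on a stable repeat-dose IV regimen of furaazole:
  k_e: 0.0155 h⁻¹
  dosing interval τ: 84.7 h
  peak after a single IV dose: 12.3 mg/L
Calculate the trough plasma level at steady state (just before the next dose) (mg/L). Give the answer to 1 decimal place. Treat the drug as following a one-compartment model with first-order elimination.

e^(−kτ) = e^(−0.01550 × 84.7) = 0.2691
Accumulation ratio R = 1 / (1 − e^(−kτ)) = 1 / (1 − 0.2691) = 1.368
Steady-state trough = C₀ × R × e^(−kτ) = 12.3 × 1.368 × 0.2691 = 4.528 mg/L

4.5 mg/L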